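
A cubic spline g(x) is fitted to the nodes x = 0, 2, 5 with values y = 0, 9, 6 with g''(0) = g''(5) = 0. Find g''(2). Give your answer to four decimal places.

-3.3000

Write M_i for g''(x_i). With h_i = 2, 3 and divided differences Δ_i = 9/2, -1, the continuity of g' gives the tridiagonal system
  2·M_0 + 10·M_1 + 3·M_2 = 6(Δ_1 - Δ_0) = -33
Natural end conditions: M_0 = M_2 = 0.
Solving: M_0 = 0, M_1 = -33/10, M_2 = 0.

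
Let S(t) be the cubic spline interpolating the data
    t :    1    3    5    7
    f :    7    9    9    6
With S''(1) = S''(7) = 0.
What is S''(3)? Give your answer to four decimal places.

-0.5000

Write M_i for S''(x_i). With h_i = 2, 2, 2 and divided differences Δ_i = 1, 0, -3/2, the continuity of S' gives the tridiagonal system
  2·M_0 + 8·M_1 + 2·M_2 = 6(Δ_1 - Δ_0) = -6
  2·M_1 + 8·M_2 + 2·M_3 = 6(Δ_2 - Δ_1) = -9
Natural end conditions: M_0 = M_3 = 0.
Solving: M_0 = 0, M_1 = -1/2, M_2 = -1, M_3 = 0.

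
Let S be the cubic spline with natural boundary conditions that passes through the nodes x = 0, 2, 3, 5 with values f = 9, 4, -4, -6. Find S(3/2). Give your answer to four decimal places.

6.7500

Let M_i = S''(x_i). Step sizes h_i = 2, 1, 2; slopes of the chords Δ_i = (y_(i+1) - y_i)/h_i = -5/2, -8, -1.
  2·M_0 + 6·M_1 + 1·M_2 = 6(Δ_1 - Δ_0) = -33
  1·M_1 + 6·M_2 + 2·M_3 = 6(Δ_2 - Δ_1) = 42
Natural end conditions: M_0 = M_3 = 0.
Hence M_0 = 0, M_1 = -48/7, M_2 = 57/7, M_3 = 0.
On [0, 2], S(x) = 9 - 3/14·x + 0·x² - 4/7·x³.
With x = 3/2: S(3/2) = 27/4.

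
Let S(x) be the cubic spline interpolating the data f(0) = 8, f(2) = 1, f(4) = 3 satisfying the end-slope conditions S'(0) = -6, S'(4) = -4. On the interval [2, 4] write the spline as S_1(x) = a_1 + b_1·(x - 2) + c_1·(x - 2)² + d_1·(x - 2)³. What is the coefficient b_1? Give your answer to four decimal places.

0.6250

Write M_i for S''(x_i). With h_i = 2, 2 and divided differences Δ_i = -7/2, 1, the continuity of S' gives the tridiagonal system
  2·M_0 + 8·M_1 + 2·M_2 = 6(Δ_1 - Δ_0) = 27
Clamped end conditions give two more equations: 2h_0·M_0 + h_0·M_1 = 6(Δ_0 - S'(0)) = 15 and h_1·M_1 + 2h_1·M_2 = 6(S'(4) - Δ_1) = -30.
Hence M_0 = 7/8, M_1 = 23/4, M_2 = -83/8.
On [2, 4], with S_1(x) = a_1 + b_1·(x - 2) + c_1·(x - 2)² + d_1·(x - 2)³: c_1 = M_1/2 = 23/8, d_1 = (M_2 - M_1)/(6h_1) = -43/32, b_1 = Δ_1 - h_1(2M_1 + M_2)/6 = 5/8.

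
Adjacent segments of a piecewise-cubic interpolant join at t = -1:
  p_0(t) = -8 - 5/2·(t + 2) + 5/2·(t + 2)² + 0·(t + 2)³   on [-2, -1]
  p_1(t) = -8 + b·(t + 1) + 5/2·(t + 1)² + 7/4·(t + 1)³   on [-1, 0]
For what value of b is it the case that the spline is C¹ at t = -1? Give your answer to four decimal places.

2.5000

p_0'(t) = -5/2 + 5·(t + 2) + 0·(t + 2)², so p_0'(-1) = 5/2. On the right, p_1'(-1) = b, so b = 5/2.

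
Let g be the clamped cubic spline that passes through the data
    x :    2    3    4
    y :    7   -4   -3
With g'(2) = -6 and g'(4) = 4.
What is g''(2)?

With m_i denoting the second derivative at x_i, h_i = 1, 1, and Δ_i = (y_(i+1) − y_i)/h_i = -11, 1:
  1·m_0 + 4·m_1 + 1·m_2 = 6(Δ_1 - Δ_0) = 72
Clamped end conditions give two more equations: 2h_0·m_0 + h_0·m_1 = 6(Δ_0 - g'(2)) = -30 and h_1·m_1 + 2h_1·m_2 = 6(g'(4) - Δ_1) = 18.
Hence m_0 = -28, m_1 = 26, m_2 = -4.

-28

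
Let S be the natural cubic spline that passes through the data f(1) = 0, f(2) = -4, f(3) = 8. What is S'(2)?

Let m_i = S''(x_i). Step sizes h_i = 1, 1; slopes of the chords Δ_i = (y_(i+1) - y_i)/h_i = -4, 12.
  1·m_0 + 4·m_1 + 1·m_2 = 6(Δ_1 - Δ_0) = 96
Natural end conditions: m_0 = m_2 = 0.
Solving the tridiagonal system: m_0 = 0, m_1 = 24, m_2 = 0.
On [2, 3], S'(x) = b_1 + 2c_1·(x - 2) + 3d_1·(x - 2)² with b_1 = Δ_1 - h_1(2m_1 + m_2)/6 = 4, c_1 = m_1/2 = 12, d_1 = (m_2 - m_1)/(6h_1) = -4. So S'(2) = 4.

4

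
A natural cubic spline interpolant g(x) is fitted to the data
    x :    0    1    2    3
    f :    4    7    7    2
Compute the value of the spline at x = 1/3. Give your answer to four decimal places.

With M_i denoting the second derivative at x_i, h_i = 1, 1, 1, and Δ_i = (y_(i+1) − y_i)/h_i = 3, 0, -5:
  1·M_0 + 4·M_1 + 1·M_2 = 6(Δ_1 - Δ_0) = -18
  1·M_1 + 4·M_2 + 1·M_3 = 6(Δ_2 - Δ_1) = -30
Natural end conditions: M_0 = M_3 = 0.
Hence M_0 = 0, M_1 = -14/5, M_2 = -34/5, M_3 = 0.
On [0, 1], g(x) = 4 + 52/15·x + 0·x² - 7/15·x³.
With x = 1/3: g(1/3) = 2081/405.

5.1383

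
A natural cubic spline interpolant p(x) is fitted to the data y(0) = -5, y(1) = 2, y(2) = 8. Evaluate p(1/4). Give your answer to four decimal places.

-3.1914

With M_i denoting the second derivative at x_i, h_i = 1, 1, and Δ_i = (y_(i+1) − y_i)/h_i = 7, 6:
  1·M_0 + 4·M_1 + 1·M_2 = 6(Δ_1 - Δ_0) = -6
Natural end conditions: M_0 = M_2 = 0.
Solving: M_0 = 0, M_1 = -3/2, M_2 = 0.
On [0, 1], p(x) = -5 + 29/4·x + 0·x² - 1/4·x³.
With x = 1/4: p(1/4) = -817/256.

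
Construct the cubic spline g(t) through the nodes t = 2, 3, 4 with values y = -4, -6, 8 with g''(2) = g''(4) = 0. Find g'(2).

-6

Write M_i for g''(x_i). With h_i = 1, 1 and divided differences Δ_i = -2, 14, the continuity of g' gives the tridiagonal system
  1·M_0 + 4·M_1 + 1·M_2 = 6(Δ_1 - Δ_0) = 96
Natural end conditions: M_0 = M_2 = 0.
Solving: M_0 = 0, M_1 = 24, M_2 = 0.
On [2, 3], g'(t) = b_0 + 2c_0·(t - 2) + 3d_0·(t - 2)² with b_0 = Δ_0 - h_0(2M_0 + M_1)/6 = -6, c_0 = M_0/2 = 0, d_0 = (M_1 - M_0)/(6h_0) = 4. So g'(2) = -6.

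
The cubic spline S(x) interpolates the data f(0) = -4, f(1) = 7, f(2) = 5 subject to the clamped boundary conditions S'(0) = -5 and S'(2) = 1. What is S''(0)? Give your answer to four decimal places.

70.5000

With M_i denoting the second derivative at x_i, h_i = 1, 1, and Δ_i = (y_(i+1) − y_i)/h_i = 11, -2:
  1·M_0 + 4·M_1 + 1·M_2 = 6(Δ_1 - Δ_0) = -78
Clamped end conditions give two more equations: 2h_0·M_0 + h_0·M_1 = 6(Δ_0 - S'(0)) = 96 and h_1·M_1 + 2h_1·M_2 = 6(S'(2) - Δ_1) = 18.
Solving the tridiagonal system: M_0 = 141/2, M_1 = -45, M_2 = 63/2.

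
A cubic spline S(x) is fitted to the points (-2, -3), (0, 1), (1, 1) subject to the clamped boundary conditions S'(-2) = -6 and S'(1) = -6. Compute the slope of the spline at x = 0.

Put m_i = S'' at the i-th knot. Here h = (2, 1) and Δ = (2, 0), so the interior equations h_(i-1)·m_(i-1) + 2(h_(i-1)+h_i)·m_i + h_i·m_(i+1) = 6(Δ_i − Δ_(i-1)) read
  2·m_0 + 6·m_1 + 1·m_2 = 6(Δ_1 - Δ_0) = -12
Clamped end conditions give two more equations: 2h_0·m_0 + h_0·m_1 = 6(Δ_0 - S'(-2)) = 48 and h_1·m_1 + 2h_1·m_2 = 6(S'(1) - Δ_1) = -36.
Solving: m_0 = 14, m_1 = -4, m_2 = -16.
On [0, 1], S'(x) = b_1 + 2c_1·x + 3d_1·x² with b_1 = Δ_1 - h_1(2m_1 + m_2)/6 = 4, c_1 = m_1/2 = -2, d_1 = (m_2 - m_1)/(6h_1) = -2. So S'(0) = 4.

4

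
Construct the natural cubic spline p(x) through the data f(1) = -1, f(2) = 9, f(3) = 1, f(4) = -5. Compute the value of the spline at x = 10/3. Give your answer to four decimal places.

-1.6420

Write m_i for p''(x_i). With h_i = 1, 1, 1 and divided differences Δ_i = 10, -8, -6, the continuity of p' gives the tridiagonal system
  1·m_0 + 4·m_1 + 1·m_2 = 6(Δ_1 - Δ_0) = -108
  1·m_1 + 4·m_2 + 1·m_3 = 6(Δ_2 - Δ_1) = 12
Natural end conditions: m_0 = m_3 = 0.
Solving the tridiagonal system: m_0 = 0, m_1 = -148/5, m_2 = 52/5, m_3 = 0.
On [3, 4], p(x) = 1 - 142/15·(x - 3) + 26/5·(x - 3)² - 26/15·(x - 3)³.
With (x - 3) = 1/3: p(10/3) = -133/81.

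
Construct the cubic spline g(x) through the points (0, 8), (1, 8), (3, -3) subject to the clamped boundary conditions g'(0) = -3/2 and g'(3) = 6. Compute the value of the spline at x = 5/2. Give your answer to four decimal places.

-3.2734

Write M_i for g''(x_i). With h_i = 1, 2 and divided differences Δ_i = 0, -11/2, the continuity of g' gives the tridiagonal system
  1·M_0 + 6·M_1 + 2·M_2 = 6(Δ_1 - Δ_0) = -33
Clamped end conditions give two more equations: 2h_0·M_0 + h_0·M_1 = 6(Δ_0 - g'(0)) = 9 and h_1·M_1 + 2h_1·M_2 = 6(g'(3) - Δ_1) = 69.
Forward elimination and back-substitution give M_0 = 25/2, M_1 = -16, M_2 = 101/4.
On [1, 3], g(x) = 8 - 13/4·(x - 1) - 8·(x - 1)² + 55/16·(x - 1)³.
With (x - 1) = 3/2: g(5/2) = -419/128.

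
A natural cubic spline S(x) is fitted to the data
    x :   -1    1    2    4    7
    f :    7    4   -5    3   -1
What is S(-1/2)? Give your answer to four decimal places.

With M_i denoting the second derivative at x_i, h_i = 2, 1, 2, 3, and Δ_i = (y_(i+1) − y_i)/h_i = -3/2, -9, 4, -4/3:
  2·M_0 + 6·M_1 + 1·M_2 = 6(Δ_1 - Δ_0) = -45
  1·M_1 + 6·M_2 + 2·M_3 = 6(Δ_2 - Δ_1) = 78
  2·M_2 + 10·M_3 + 3·M_4 = 6(Δ_3 - Δ_2) = -32
Natural end conditions: M_0 = M_4 = 0.
Hence M_0 = 0, M_1 = -1682/163, M_2 = 2757/163, M_3 = -1073/163, M_4 = 0.
On [-1, 1], S(x) = 7 + 1897/978·(x + 1) + 0·(x + 1)² - 841/978·(x + 1)³.
With (x + 1) = 1/2: S(-1/2) = 20505/2608.

7.8623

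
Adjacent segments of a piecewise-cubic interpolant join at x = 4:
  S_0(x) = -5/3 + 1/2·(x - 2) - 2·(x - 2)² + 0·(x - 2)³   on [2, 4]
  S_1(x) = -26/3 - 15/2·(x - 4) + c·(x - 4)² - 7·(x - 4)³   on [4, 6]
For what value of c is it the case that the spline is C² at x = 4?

S_0''(x) = -4 + 0·(x - 2), so S_0''(4) = -4. On the right, S_1''(4) = 2c, so c = -2.

-2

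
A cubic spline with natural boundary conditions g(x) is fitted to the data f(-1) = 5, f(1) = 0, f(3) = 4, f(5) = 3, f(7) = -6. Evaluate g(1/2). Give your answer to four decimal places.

Put M_i = g'' at the i-th knot. Here h = (2, 2, 2, 2) and Δ = (-5/2, 2, -1/2, -9/2), so the interior equations h_(i-1)·M_(i-1) + 2(h_(i-1)+h_i)·M_i + h_i·M_(i+1) = 6(Δ_i − Δ_(i-1)) read
  2·M_0 + 8·M_1 + 2·M_2 = 6(Δ_1 - Δ_0) = 27
  2·M_1 + 8·M_2 + 2·M_3 = 6(Δ_2 - Δ_1) = -15
  2·M_2 + 8·M_3 + 2·M_4 = 6(Δ_3 - Δ_2) = -24
Natural end conditions: M_0 = M_4 = 0.
Forward elimination and back-substitution give M_0 = 0, M_1 = 63/16, M_2 = -9/4, M_3 = -39/16, M_4 = 0.
On [-1, 1], g(x) = 5 - 61/16·(x + 1) + 0·(x + 1)² + 21/64·(x + 1)³.
With (x + 1) = 3/2: g(1/2) = 199/512.

0.3887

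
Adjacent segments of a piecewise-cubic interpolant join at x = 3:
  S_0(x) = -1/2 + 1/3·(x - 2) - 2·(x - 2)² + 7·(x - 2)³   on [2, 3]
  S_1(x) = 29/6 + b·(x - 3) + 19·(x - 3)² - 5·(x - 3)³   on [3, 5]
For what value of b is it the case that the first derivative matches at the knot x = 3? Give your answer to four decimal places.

S_0'(x) = 1/3 - 4·(x - 2) + 21·(x - 2)², so S_0'(3) = 52/3. On the right, S_1'(3) = b, so b = 52/3.

17.3333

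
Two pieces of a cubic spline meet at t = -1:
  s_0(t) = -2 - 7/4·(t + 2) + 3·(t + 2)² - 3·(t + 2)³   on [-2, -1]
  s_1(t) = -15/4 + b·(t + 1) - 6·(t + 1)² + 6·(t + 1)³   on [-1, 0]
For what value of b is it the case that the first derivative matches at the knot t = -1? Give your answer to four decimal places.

-4.7500

s_0'(t) = -7/4 + 6·(t + 2) - 9·(t + 2)², so s_0'(-1) = -19/4. On the right, s_1'(-1) = b, so b = -19/4.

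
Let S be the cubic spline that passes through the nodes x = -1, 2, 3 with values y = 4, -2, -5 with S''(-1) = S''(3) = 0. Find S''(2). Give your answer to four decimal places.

-0.7500

With m_i denoting the second derivative at x_i, h_i = 3, 1, and Δ_i = (y_(i+1) − y_i)/h_i = -2, -3:
  3·m_0 + 8·m_1 + 1·m_2 = 6(Δ_1 - Δ_0) = -6
Natural end conditions: m_0 = m_2 = 0.
Solving: m_0 = 0, m_1 = -3/4, m_2 = 0.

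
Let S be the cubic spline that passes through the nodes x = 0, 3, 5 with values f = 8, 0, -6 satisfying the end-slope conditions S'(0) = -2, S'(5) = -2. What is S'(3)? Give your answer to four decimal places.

Write M_i for S''(x_i). With h_i = 3, 2 and divided differences Δ_i = -8/3, -3, the continuity of S' gives the tridiagonal system
  3·M_0 + 10·M_1 + 2·M_2 = 6(Δ_1 - Δ_0) = -2
Clamped end conditions give two more equations: 2h_0·M_0 + h_0·M_1 = 6(Δ_0 - S'(0)) = -4 and h_1·M_1 + 2h_1·M_2 = 6(S'(5) - Δ_1) = 6.
Solving the tridiagonal system: M_0 = -7/15, M_1 = -2/5, M_2 = 17/10.
On [3, 5], S'(x) = b_1 + 2c_1·(x - 3) + 3d_1·(x - 3)² with b_1 = Δ_1 - h_1(2M_1 + M_2)/6 = -33/10, c_1 = M_1/2 = -1/5, d_1 = (M_2 - M_1)/(6h_1) = 7/40. So S'(3) = -33/10.

-3.3000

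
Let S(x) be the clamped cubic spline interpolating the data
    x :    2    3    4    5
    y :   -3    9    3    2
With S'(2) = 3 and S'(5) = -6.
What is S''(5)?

With M_i denoting the second derivative at x_i, h_i = 1, 1, 1, and Δ_i = (y_(i+1) − y_i)/h_i = 12, -6, -1:
  1·M_0 + 4·M_1 + 1·M_2 = 6(Δ_1 - Δ_0) = -108
  1·M_1 + 4·M_2 + 1·M_3 = 6(Δ_2 - Δ_1) = 30
Clamped end conditions give two more equations: 2h_0·M_0 + h_0·M_1 = 6(Δ_0 - S'(2)) = 54 and h_2·M_2 + 2h_2·M_3 = 6(S'(5) - Δ_2) = -30.
Solving the tridiagonal system: M_0 = 50, M_1 = -46, M_2 = 26, M_3 = -28.

-28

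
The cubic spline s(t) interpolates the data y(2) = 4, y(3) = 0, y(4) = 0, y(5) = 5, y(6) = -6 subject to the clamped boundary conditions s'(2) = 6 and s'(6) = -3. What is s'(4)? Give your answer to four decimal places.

Write M_i for s''(x_i). With h_i = 1, 1, 1, 1 and divided differences Δ_i = -4, 0, 5, -11, the continuity of s' gives the tridiagonal system
  1·M_0 + 4·M_1 + 1·M_2 = 6(Δ_1 - Δ_0) = 24
  1·M_1 + 4·M_2 + 1·M_3 = 6(Δ_2 - Δ_1) = 30
  1·M_2 + 4·M_3 + 1·M_4 = 6(Δ_3 - Δ_2) = -96
Clamped end conditions give two more equations: 2h_0·M_0 + h_0·M_1 = 6(Δ_0 - s'(2)) = -60 and h_3·M_3 + 2h_3·M_4 = 6(s'(6) - Δ_3) = 48.
Solving the tridiagonal system: M_0 = -999/28, M_1 = 159/14, M_2 = 57/4, M_3 = -537/14, M_4 = 1209/28.
On [4, 5], s'(t) = b_2 + 2c_2·(t - 4) + 3d_2·(t - 4)² with b_2 = Δ_2 - h_2(2M_2 + M_3)/6 = 93/14, c_2 = M_2/2 = 57/8, d_2 = (M_3 - M_2)/(6h_2) = -491/56. So s'(4) = 93/14.

6.6429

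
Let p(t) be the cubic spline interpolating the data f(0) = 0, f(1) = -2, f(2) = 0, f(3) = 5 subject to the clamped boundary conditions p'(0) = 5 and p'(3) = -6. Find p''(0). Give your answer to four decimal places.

Let σ_i = p''(x_i). Step sizes h_i = 1, 1, 1; slopes of the chords Δ_i = (y_(i+1) - y_i)/h_i = -2, 2, 5.
  1·σ_0 + 4·σ_1 + 1·σ_2 = 6(Δ_1 - Δ_0) = 24
  1·σ_1 + 4·σ_2 + 1·σ_3 = 6(Δ_2 - Δ_1) = 18
Clamped end conditions give two more equations: 2h_0·σ_0 + h_0·σ_1 = 6(Δ_0 - p'(0)) = -42 and h_2·σ_2 + 2h_2·σ_3 = 6(p'(3) - Δ_2) = -66.
Solving the tridiagonal system: σ_0 = -386/15, σ_1 = 142/15, σ_2 = 178/15, σ_3 = -584/15.

-25.7333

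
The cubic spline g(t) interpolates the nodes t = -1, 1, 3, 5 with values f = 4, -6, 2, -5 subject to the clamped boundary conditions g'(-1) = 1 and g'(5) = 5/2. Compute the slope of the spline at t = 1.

Write m_i for g''(x_i). With h_i = 2, 2, 2 and divided differences Δ_i = -5, 4, -7/2, the continuity of g' gives the tridiagonal system
  2·m_0 + 8·m_1 + 2·m_2 = 6(Δ_1 - Δ_0) = 54
  2·m_1 + 8·m_2 + 2·m_3 = 6(Δ_2 - Δ_1) = -45
Clamped end conditions give two more equations: 2h_0·m_0 + h_0·m_1 = 6(Δ_0 - g'(-1)) = -36 and h_2·m_2 + 2h_2·m_3 = 6(g'(5) - Δ_2) = 36.
Forward elimination and back-substitution give m_0 = -16, m_1 = 14, m_2 = -13, m_3 = 31/2.
On [1, 3], g'(t) = b_1 + 2c_1·(t - 1) + 3d_1·(t - 1)² with b_1 = Δ_1 - h_1(2m_1 + m_2)/6 = -1, c_1 = m_1/2 = 7, d_1 = (m_2 - m_1)/(6h_1) = -9/4. So g'(1) = -1.

-1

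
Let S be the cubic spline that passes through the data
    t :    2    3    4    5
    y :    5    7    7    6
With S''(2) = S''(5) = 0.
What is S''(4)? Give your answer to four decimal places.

Write σ_i for S''(x_i). With h_i = 1, 1, 1 and divided differences Δ_i = 2, 0, -1, the continuity of S' gives the tridiagonal system
  1·σ_0 + 4·σ_1 + 1·σ_2 = 6(Δ_1 - Δ_0) = -12
  1·σ_1 + 4·σ_2 + 1·σ_3 = 6(Δ_2 - Δ_1) = -6
Natural end conditions: σ_0 = σ_3 = 0.
Forward elimination and back-substitution give σ_0 = 0, σ_1 = -14/5, σ_2 = -4/5, σ_3 = 0.

-0.8000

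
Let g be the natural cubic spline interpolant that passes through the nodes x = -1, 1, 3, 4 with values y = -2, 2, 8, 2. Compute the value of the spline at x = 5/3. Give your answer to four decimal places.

5.1852

Put M_i = g'' at the i-th knot. Here h = (2, 2, 1) and Δ = (2, 3, -6), so the interior equations h_(i-1)·M_(i-1) + 2(h_(i-1)+h_i)·M_i + h_i·M_(i+1) = 6(Δ_i − Δ_(i-1)) read
  2·M_0 + 8·M_1 + 2·M_2 = 6(Δ_1 - Δ_0) = 6
  2·M_1 + 6·M_2 + 1·M_3 = 6(Δ_2 - Δ_1) = -54
Natural end conditions: M_0 = M_3 = 0.
Solving: M_0 = 0, M_1 = 36/11, M_2 = -111/11, M_3 = 0.
On [1, 3], g(x) = 2 + 46/11·(x - 1) + 18/11·(x - 1)² - 49/44·(x - 1)³.
With (x - 1) = 2/3: g(5/3) = 140/27.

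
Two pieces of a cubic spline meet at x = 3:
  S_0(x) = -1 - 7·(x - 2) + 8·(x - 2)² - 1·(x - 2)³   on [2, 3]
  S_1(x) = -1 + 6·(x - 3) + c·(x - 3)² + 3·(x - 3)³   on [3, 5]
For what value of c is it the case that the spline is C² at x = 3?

5

S_0''(x) = 16 - 6·(x - 2), so S_0''(3) = 10. On the right, S_1''(3) = 2c, so c = 5.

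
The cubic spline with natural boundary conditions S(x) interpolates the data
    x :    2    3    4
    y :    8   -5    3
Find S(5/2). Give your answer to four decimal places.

-0.4688

Put M_i = S'' at the i-th knot. Here h = (1, 1) and Δ = (-13, 8), so the interior equations h_(i-1)·M_(i-1) + 2(h_(i-1)+h_i)·M_i + h_i·M_(i+1) = 6(Δ_i − Δ_(i-1)) read
  1·M_0 + 4·M_1 + 1·M_2 = 6(Δ_1 - Δ_0) = 126
Natural end conditions: M_0 = M_2 = 0.
Solving: M_0 = 0, M_1 = 63/2, M_2 = 0.
On [2, 3], S(x) = 8 - 73/4·(x - 2) + 0·(x - 2)² + 21/4·(x - 2)³.
With (x - 2) = 1/2: S(5/2) = -15/32.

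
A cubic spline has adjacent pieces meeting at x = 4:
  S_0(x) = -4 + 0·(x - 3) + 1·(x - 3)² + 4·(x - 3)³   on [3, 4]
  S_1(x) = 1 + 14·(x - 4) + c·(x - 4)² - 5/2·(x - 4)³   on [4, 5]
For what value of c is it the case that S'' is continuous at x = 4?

13

S_0''(x) = 2 + 24·(x - 3), so S_0''(4) = 26. On the right, S_1''(4) = 2c, so c = 13.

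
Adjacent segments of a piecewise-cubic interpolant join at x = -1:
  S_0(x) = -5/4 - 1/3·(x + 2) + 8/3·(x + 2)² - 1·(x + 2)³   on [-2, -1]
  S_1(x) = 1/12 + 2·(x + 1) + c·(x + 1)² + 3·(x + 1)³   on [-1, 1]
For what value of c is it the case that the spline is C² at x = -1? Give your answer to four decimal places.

-0.3333

S_0''(x) = 16/3 - 6·(x + 2), so S_0''(-1) = -2/3. On the right, S_1''(-1) = 2c, so c = -1/3.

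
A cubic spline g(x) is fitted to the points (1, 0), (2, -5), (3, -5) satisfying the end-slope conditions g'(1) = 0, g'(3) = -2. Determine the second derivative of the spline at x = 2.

17

Write M_i for g''(x_i). With h_i = 1, 1 and divided differences Δ_i = -5, 0, the continuity of g' gives the tridiagonal system
  1·M_0 + 4·M_1 + 1·M_2 = 6(Δ_1 - Δ_0) = 30
Clamped end conditions give two more equations: 2h_0·M_0 + h_0·M_1 = 6(Δ_0 - g'(1)) = -30 and h_1·M_1 + 2h_1·M_2 = 6(g'(3) - Δ_1) = -12.
Solving the tridiagonal system: M_0 = -47/2, M_1 = 17, M_2 = -29/2.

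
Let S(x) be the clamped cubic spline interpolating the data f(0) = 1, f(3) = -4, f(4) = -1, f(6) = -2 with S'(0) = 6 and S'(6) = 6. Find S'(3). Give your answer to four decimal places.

1.5357

Put σ_i = S'' at the i-th knot. Here h = (3, 1, 2) and Δ = (-5/3, 3, -1/2), so the interior equations h_(i-1)·σ_(i-1) + 2(h_(i-1)+h_i)·σ_i + h_i·σ_(i+1) = 6(Δ_i − Δ_(i-1)) read
  3·σ_0 + 8·σ_1 + 1·σ_2 = 6(Δ_1 - Δ_0) = 28
  1·σ_1 + 6·σ_2 + 2·σ_3 = 6(Δ_2 - Δ_1) = -21
Clamped end conditions give two more equations: 2h_0·σ_0 + h_0·σ_1 = 6(Δ_0 - S'(0)) = -46 and h_2·σ_2 + 2h_2·σ_3 = 6(S'(6) - Δ_2) = 39.
Forward elimination and back-substitution give σ_0 = -173/14, σ_1 = 197/21, σ_2 = -419/42, σ_3 = 619/42.
On [3, 4], S'(x) = b_1 + 2c_1·(x - 3) + 3d_1·(x - 3)² with b_1 = Δ_1 - h_1(2σ_1 + σ_2)/6 = 43/28, c_1 = σ_1/2 = 197/42, d_1 = (σ_2 - σ_1)/(6h_1) = -271/84. So S'(3) = 43/28.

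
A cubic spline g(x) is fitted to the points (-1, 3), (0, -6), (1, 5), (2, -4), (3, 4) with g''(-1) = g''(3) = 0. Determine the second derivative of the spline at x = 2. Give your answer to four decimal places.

Let m_i = g''(x_i). Step sizes h_i = 1, 1, 1, 1; slopes of the chords Δ_i = (y_(i+1) - y_i)/h_i = -9, 11, -9, 8.
  1·m_0 + 4·m_1 + 1·m_2 = 6(Δ_1 - Δ_0) = 120
  1·m_1 + 4·m_2 + 1·m_3 = 6(Δ_2 - Δ_1) = -120
  1·m_2 + 4·m_3 + 1·m_4 = 6(Δ_3 - Δ_2) = 102
Natural end conditions: m_0 = m_4 = 0.
Solving: m_0 = 0, m_1 = 1191/28, m_2 = -351/7, m_3 = 1065/28, m_4 = 0.

38.0357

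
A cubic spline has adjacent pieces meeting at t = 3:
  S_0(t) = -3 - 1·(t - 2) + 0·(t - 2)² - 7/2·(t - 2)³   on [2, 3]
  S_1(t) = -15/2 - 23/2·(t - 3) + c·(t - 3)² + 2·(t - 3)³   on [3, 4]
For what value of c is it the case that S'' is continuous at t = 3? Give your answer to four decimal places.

S_0''(t) = 0 - 21·(t - 2), so S_0''(3) = -21. On the right, S_1''(3) = 2c, so c = -21/2.

-10.5000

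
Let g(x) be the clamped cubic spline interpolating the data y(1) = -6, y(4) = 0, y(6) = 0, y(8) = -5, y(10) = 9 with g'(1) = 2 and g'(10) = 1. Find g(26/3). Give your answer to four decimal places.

Put M_i = g'' at the i-th knot. Here h = (3, 2, 2, 2) and Δ = (2, 0, -5/2, 7), so the interior equations h_(i-1)·M_(i-1) + 2(h_(i-1)+h_i)·M_i + h_i·M_(i+1) = 6(Δ_i − Δ_(i-1)) read
  3·M_0 + 10·M_1 + 2·M_2 = 6(Δ_1 - Δ_0) = -12
  2·M_1 + 8·M_2 + 2·M_3 = 6(Δ_2 - Δ_1) = -15
  2·M_2 + 8·M_3 + 2·M_4 = 6(Δ_3 - Δ_2) = 57
Clamped end conditions give two more equations: 2h_0·M_0 + h_0·M_1 = 6(Δ_0 - g'(1)) = 0 and h_3·M_3 + 2h_3·M_4 = 6(g'(10) - Δ_3) = -36.
Solving the tridiagonal system: M_0 = 19/138, M_1 = -19/69, M_2 = -1333/276, M_3 = 1669/138, M_4 = -4153/276.
On [8, 10], g(x) = -5 + 1091/276·(x - 8) + 1669/276·(x - 8)² - 2497/1104·(x - 8)³.
With (x - 8) = 2/3: g(26/3) = -647/1863.

-0.3473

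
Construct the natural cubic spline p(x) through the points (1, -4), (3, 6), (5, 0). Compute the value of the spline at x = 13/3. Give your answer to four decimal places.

3.1852

With σ_i denoting the second derivative at x_i, h_i = 2, 2, and Δ_i = (y_(i+1) − y_i)/h_i = 5, -3:
  2·σ_0 + 8·σ_1 + 2·σ_2 = 6(Δ_1 - Δ_0) = -48
Natural end conditions: σ_0 = σ_2 = 0.
Solving: σ_0 = 0, σ_1 = -6, σ_2 = 0.
On [3, 5], p(x) = 6 + 1·(x - 3) - 3·(x - 3)² + 1/2·(x - 3)³.
With (x - 3) = 4/3: p(13/3) = 86/27.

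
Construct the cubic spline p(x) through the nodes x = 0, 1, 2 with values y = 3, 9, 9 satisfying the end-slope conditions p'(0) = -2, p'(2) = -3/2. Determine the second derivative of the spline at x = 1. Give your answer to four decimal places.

With M_i denoting the second derivative at x_i, h_i = 1, 1, and Δ_i = (y_(i+1) − y_i)/h_i = 6, 0:
  1·M_0 + 4·M_1 + 1·M_2 = 6(Δ_1 - Δ_0) = -36
Clamped end conditions give two more equations: 2h_0·M_0 + h_0·M_1 = 6(Δ_0 - p'(0)) = 48 and h_1·M_1 + 2h_1·M_2 = 6(p'(2) - Δ_1) = -9.
Solving: M_0 = 133/4, M_1 = -37/2, M_2 = 19/4.

-18.5000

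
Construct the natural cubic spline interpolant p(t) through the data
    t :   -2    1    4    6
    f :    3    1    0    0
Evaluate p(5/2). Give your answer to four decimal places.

0.3378

With σ_i denoting the second derivative at x_i, h_i = 3, 3, 2, and Δ_i = (y_(i+1) − y_i)/h_i = -2/3, -1/3, 0:
  3·σ_0 + 12·σ_1 + 3·σ_2 = 6(Δ_1 - Δ_0) = 2
  3·σ_1 + 10·σ_2 + 2·σ_3 = 6(Δ_2 - Δ_1) = 2
Natural end conditions: σ_0 = σ_3 = 0.
Solving: σ_0 = 0, σ_1 = 14/111, σ_2 = 6/37, σ_3 = 0.
On [1, 4], p(t) = 1 - 20/37·(t - 1) + 7/111·(t - 1)² + 2/999·(t - 1)³.
With (t - 1) = 3/2: p(5/2) = 25/74.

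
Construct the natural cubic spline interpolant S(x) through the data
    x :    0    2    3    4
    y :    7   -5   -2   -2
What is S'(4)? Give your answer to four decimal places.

-1.1739

Put M_i = S'' at the i-th knot. Here h = (2, 1, 1) and Δ = (-6, 3, 0), so the interior equations h_(i-1)·M_(i-1) + 2(h_(i-1)+h_i)·M_i + h_i·M_(i+1) = 6(Δ_i − Δ_(i-1)) read
  2·M_0 + 6·M_1 + 1·M_2 = 6(Δ_1 - Δ_0) = 54
  1·M_1 + 4·M_2 + 1·M_3 = 6(Δ_2 - Δ_1) = -18
Natural end conditions: M_0 = M_3 = 0.
Hence M_0 = 0, M_1 = 234/23, M_2 = -162/23, M_3 = 0.
On [3, 4], S'(x) = b_2 + 2c_2·(x - 3) + 3d_2·(x - 3)² with b_2 = Δ_2 - h_2(2M_2 + M_3)/6 = 54/23, c_2 = M_2/2 = -81/23, d_2 = (M_3 - M_2)/(6h_2) = 27/23. So S'(4) = -27/23.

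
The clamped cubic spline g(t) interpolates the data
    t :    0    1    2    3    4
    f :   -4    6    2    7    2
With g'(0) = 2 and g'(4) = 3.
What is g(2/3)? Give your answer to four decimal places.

2.9603

Write σ_i for g''(x_i). With h_i = 1, 1, 1, 1 and divided differences Δ_i = 10, -4, 5, -5, the continuity of g' gives the tridiagonal system
  1·σ_0 + 4·σ_1 + 1·σ_2 = 6(Δ_1 - Δ_0) = -84
  1·σ_1 + 4·σ_2 + 1·σ_3 = 6(Δ_2 - Δ_1) = 54
  1·σ_2 + 4·σ_3 + 1·σ_4 = 6(Δ_3 - Δ_2) = -60
Clamped end conditions give two more equations: 2h_0·σ_0 + h_0·σ_1 = 6(Δ_0 - g'(0)) = 48 and h_3·σ_3 + 2h_3·σ_4 = 6(g'(4) - Δ_3) = 48.
Solving: σ_0 = 1231/28, σ_1 = -559/14, σ_2 = 127/4, σ_3 = -463/14, σ_4 = 1135/28.
On [0, 1], g(t) = -4 + 2·t + 1231/56·t² - 783/56·t³.
With t = 2/3: g(2/3) = 373/126.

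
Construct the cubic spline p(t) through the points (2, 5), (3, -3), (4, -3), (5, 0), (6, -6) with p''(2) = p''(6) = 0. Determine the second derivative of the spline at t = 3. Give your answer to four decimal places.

10.6071

Put σ_i = p'' at the i-th knot. Here h = (1, 1, 1, 1) and Δ = (-8, 0, 3, -6), so the interior equations h_(i-1)·σ_(i-1) + 2(h_(i-1)+h_i)·σ_i + h_i·σ_(i+1) = 6(Δ_i − Δ_(i-1)) read
  1·σ_0 + 4·σ_1 + 1·σ_2 = 6(Δ_1 - Δ_0) = 48
  1·σ_1 + 4·σ_2 + 1·σ_3 = 6(Δ_2 - Δ_1) = 18
  1·σ_2 + 4·σ_3 + 1·σ_4 = 6(Δ_3 - Δ_2) = -54
Natural end conditions: σ_0 = σ_4 = 0.
Solving the tridiagonal system: σ_0 = 0, σ_1 = 297/28, σ_2 = 39/7, σ_3 = -417/28, σ_4 = 0.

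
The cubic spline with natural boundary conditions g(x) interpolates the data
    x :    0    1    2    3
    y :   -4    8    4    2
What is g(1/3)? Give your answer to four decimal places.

1.3037

Let σ_i = g''(x_i). Step sizes h_i = 1, 1, 1; slopes of the chords Δ_i = (y_(i+1) - y_i)/h_i = 12, -4, -2.
  1·σ_0 + 4·σ_1 + 1·σ_2 = 6(Δ_1 - Δ_0) = -96
  1·σ_1 + 4·σ_2 + 1·σ_3 = 6(Δ_2 - Δ_1) = 12
Natural end conditions: σ_0 = σ_3 = 0.
Solving the tridiagonal system: σ_0 = 0, σ_1 = -132/5, σ_2 = 48/5, σ_3 = 0.
On [0, 1], g(x) = -4 + 82/5·x + 0·x² - 22/5·x³.
With x = 1/3: g(1/3) = 176/135.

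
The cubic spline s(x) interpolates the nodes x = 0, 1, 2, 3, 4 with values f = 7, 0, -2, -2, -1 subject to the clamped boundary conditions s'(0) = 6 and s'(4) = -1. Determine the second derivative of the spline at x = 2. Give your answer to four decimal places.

-3.2500

Write σ_i for s''(x_i). With h_i = 1, 1, 1, 1 and divided differences Δ_i = -7, -2, 0, 1, the continuity of s' gives the tridiagonal system
  1·σ_0 + 4·σ_1 + 1·σ_2 = 6(Δ_1 - Δ_0) = 30
  1·σ_1 + 4·σ_2 + 1·σ_3 = 6(Δ_2 - Δ_1) = 12
  1·σ_2 + 4·σ_3 + 1·σ_4 = 6(Δ_3 - Δ_2) = 6
Clamped end conditions give two more equations: 2h_0·σ_0 + h_0·σ_1 = 6(Δ_0 - s'(0)) = -78 and h_3·σ_3 + 2h_3·σ_4 = 6(s'(4) - Δ_3) = -12.
Hence σ_0 = -1381/28, σ_1 = 289/14, σ_2 = -13/4, σ_3 = 61/14, σ_4 = -229/28.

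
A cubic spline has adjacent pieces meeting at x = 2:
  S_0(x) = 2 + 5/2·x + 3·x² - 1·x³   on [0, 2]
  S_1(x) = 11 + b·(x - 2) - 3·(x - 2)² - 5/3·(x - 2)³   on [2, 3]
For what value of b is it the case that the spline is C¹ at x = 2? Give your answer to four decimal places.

S_0'(x) = 5/2 + 6·x - 3·x², so S_0'(2) = 5/2. On the right, S_1'(2) = b, so b = 5/2.

2.5000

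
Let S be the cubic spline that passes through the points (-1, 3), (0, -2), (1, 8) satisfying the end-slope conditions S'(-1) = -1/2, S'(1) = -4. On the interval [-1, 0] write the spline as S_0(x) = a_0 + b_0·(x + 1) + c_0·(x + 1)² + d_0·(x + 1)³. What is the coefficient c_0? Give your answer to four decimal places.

-18.8750

With m_i denoting the second derivative at x_i, h_i = 1, 1, and Δ_i = (y_(i+1) − y_i)/h_i = -5, 10:
  1·m_0 + 4·m_1 + 1·m_2 = 6(Δ_1 - Δ_0) = 90
Clamped end conditions give two more equations: 2h_0·m_0 + h_0·m_1 = 6(Δ_0 - S'(-1)) = -27 and h_1·m_1 + 2h_1·m_2 = 6(S'(1) - Δ_1) = -84.
Solving the tridiagonal system: m_0 = -151/4, m_1 = 97/2, m_2 = -265/4.
On [-1, 0], with S_0(x) = a_0 + b_0·(x + 1) + c_0·(x + 1)² + d_0·(x + 1)³: c_0 = m_0/2 = -151/8, d_0 = (m_1 - m_0)/(6h_0) = 115/8, b_0 = Δ_0 - h_0(2m_0 + m_1)/6 = -1/2.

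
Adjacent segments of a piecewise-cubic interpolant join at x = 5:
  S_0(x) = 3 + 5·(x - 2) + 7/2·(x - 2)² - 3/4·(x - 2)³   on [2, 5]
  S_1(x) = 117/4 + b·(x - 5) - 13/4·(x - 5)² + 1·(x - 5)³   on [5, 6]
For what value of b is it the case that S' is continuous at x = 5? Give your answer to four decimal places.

S_0'(x) = 5 + 7·(x - 2) - 9/4·(x - 2)², so S_0'(5) = 23/4. On the right, S_1'(5) = b, so b = 23/4.

5.7500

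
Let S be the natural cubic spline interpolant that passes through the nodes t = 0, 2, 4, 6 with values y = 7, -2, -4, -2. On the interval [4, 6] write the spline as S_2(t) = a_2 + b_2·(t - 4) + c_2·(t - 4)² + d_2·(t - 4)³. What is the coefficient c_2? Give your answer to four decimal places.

0.4500

Write σ_i for S''(x_i). With h_i = 2, 2, 2 and divided differences Δ_i = -9/2, -1, 1, the continuity of S' gives the tridiagonal system
  2·σ_0 + 8·σ_1 + 2·σ_2 = 6(Δ_1 - Δ_0) = 21
  2·σ_1 + 8·σ_2 + 2·σ_3 = 6(Δ_2 - Δ_1) = 12
Natural end conditions: σ_0 = σ_3 = 0.
Solving: σ_0 = 0, σ_1 = 12/5, σ_2 = 9/10, σ_3 = 0.
On [4, 6], with S_2(t) = a_2 + b_2·(t - 4) + c_2·(t - 4)² + d_2·(t - 4)³: c_2 = σ_2/2 = 9/20, d_2 = (σ_3 - σ_2)/(6h_2) = -3/40, b_2 = Δ_2 - h_2(2σ_2 + σ_3)/6 = 2/5.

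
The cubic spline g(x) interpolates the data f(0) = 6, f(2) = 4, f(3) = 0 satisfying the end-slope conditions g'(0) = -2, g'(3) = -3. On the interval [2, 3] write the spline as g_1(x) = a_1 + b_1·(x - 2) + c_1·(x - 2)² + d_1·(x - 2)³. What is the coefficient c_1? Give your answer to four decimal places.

Write σ_i for g''(x_i). With h_i = 2, 1 and divided differences Δ_i = -1, -4, the continuity of g' gives the tridiagonal system
  2·σ_0 + 6·σ_1 + 1·σ_2 = 6(Δ_1 - Δ_0) = -18
Clamped end conditions give two more equations: 2h_0·σ_0 + h_0·σ_1 = 6(Δ_0 - g'(0)) = 6 and h_1·σ_1 + 2h_1·σ_2 = 6(g'(3) - Δ_1) = 6.
Forward elimination and back-substitution give σ_0 = 25/6, σ_1 = -16/3, σ_2 = 17/3.
On [2, 3], with g_1(x) = a_1 + b_1·(x - 2) + c_1·(x - 2)² + d_1·(x - 2)³: c_1 = σ_1/2 = -8/3, d_1 = (σ_2 - σ_1)/(6h_1) = 11/6, b_1 = Δ_1 - h_1(2σ_1 + σ_2)/6 = -19/6.

-2.6667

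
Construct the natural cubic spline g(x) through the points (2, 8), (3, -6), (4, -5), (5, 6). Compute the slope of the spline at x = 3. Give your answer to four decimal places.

-7.3333

Let M_i = g''(x_i). Step sizes h_i = 1, 1, 1; slopes of the chords Δ_i = (y_(i+1) - y_i)/h_i = -14, 1, 11.
  1·M_0 + 4·M_1 + 1·M_2 = 6(Δ_1 - Δ_0) = 90
  1·M_1 + 4·M_2 + 1·M_3 = 6(Δ_2 - Δ_1) = 60
Natural end conditions: M_0 = M_3 = 0.
Solving: M_0 = 0, M_1 = 20, M_2 = 10, M_3 = 0.
On [3, 4], g'(x) = b_1 + 2c_1·(x - 3) + 3d_1·(x - 3)² with b_1 = Δ_1 - h_1(2M_1 + M_2)/6 = -22/3, c_1 = M_1/2 = 10, d_1 = (M_2 - M_1)/(6h_1) = -5/3. So g'(3) = -22/3.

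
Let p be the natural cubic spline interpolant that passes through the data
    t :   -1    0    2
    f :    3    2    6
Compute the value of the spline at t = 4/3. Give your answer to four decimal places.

4.0741

Put M_i = p'' at the i-th knot. Here h = (1, 2) and Δ = (-1, 2), so the interior equations h_(i-1)·M_(i-1) + 2(h_(i-1)+h_i)·M_i + h_i·M_(i+1) = 6(Δ_i − Δ_(i-1)) read
  1·M_0 + 6·M_1 + 2·M_2 = 6(Δ_1 - Δ_0) = 18
Natural end conditions: M_0 = M_2 = 0.
Hence M_0 = 0, M_1 = 3, M_2 = 0.
On [0, 2], p(t) = 2 + 0·t + 3/2·t² - 1/4·t³.
With t = 4/3: p(4/3) = 110/27.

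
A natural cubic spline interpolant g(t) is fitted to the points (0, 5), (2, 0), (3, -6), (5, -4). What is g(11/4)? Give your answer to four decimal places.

Let σ_i = g''(x_i). Step sizes h_i = 2, 1, 2; slopes of the chords Δ_i = (y_(i+1) - y_i)/h_i = -5/2, -6, 1.
  2·σ_0 + 6·σ_1 + 1·σ_2 = 6(Δ_1 - Δ_0) = -21
  1·σ_1 + 6·σ_2 + 2·σ_3 = 6(Δ_2 - Δ_1) = 42
Natural end conditions: σ_0 = σ_3 = 0.
Solving: σ_0 = 0, σ_1 = -24/5, σ_2 = 39/5, σ_3 = 0.
On [2, 3], g(t) = 0 - 57/10·(t - 2) - 12/5·(t - 2)² + 21/10·(t - 2)³.
With (t - 2) = 3/4: g(11/4) = -3033/640.

-4.7391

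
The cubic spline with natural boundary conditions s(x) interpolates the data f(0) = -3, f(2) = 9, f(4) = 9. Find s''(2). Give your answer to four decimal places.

Put σ_i = s'' at the i-th knot. Here h = (2, 2) and Δ = (6, 0), so the interior equations h_(i-1)·σ_(i-1) + 2(h_(i-1)+h_i)·σ_i + h_i·σ_(i+1) = 6(Δ_i − Δ_(i-1)) read
  2·σ_0 + 8·σ_1 + 2·σ_2 = 6(Δ_1 - Δ_0) = -36
Natural end conditions: σ_0 = σ_2 = 0.
Solving the tridiagonal system: σ_0 = 0, σ_1 = -9/2, σ_2 = 0.

-4.5000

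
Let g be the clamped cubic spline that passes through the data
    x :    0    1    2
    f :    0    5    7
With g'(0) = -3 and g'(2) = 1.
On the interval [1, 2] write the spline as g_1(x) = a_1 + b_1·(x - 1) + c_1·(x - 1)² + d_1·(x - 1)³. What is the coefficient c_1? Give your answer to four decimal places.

Put σ_i = g'' at the i-th knot. Here h = (1, 1) and Δ = (5, 2), so the interior equations h_(i-1)·σ_(i-1) + 2(h_(i-1)+h_i)·σ_i + h_i·σ_(i+1) = 6(Δ_i − Δ_(i-1)) read
  1·σ_0 + 4·σ_1 + 1·σ_2 = 6(Δ_1 - Δ_0) = -18
Clamped end conditions give two more equations: 2h_0·σ_0 + h_0·σ_1 = 6(Δ_0 - g'(0)) = 48 and h_1·σ_1 + 2h_1·σ_2 = 6(g'(2) - Δ_1) = -6.
Forward elimination and back-substitution give σ_0 = 61/2, σ_1 = -13, σ_2 = 7/2.
On [1, 2], with g_1(x) = a_1 + b_1·(x - 1) + c_1·(x - 1)² + d_1·(x - 1)³: c_1 = σ_1/2 = -13/2, d_1 = (σ_2 - σ_1)/(6h_1) = 11/4, b_1 = Δ_1 - h_1(2σ_1 + σ_2)/6 = 23/4.

-6.5000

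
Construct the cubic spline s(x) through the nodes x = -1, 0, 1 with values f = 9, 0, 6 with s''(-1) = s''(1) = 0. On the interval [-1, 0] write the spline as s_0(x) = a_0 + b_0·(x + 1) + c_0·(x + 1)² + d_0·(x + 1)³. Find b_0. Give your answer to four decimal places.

-12.7500

Put m_i = s'' at the i-th knot. Here h = (1, 1) and Δ = (-9, 6), so the interior equations h_(i-1)·m_(i-1) + 2(h_(i-1)+h_i)·m_i + h_i·m_(i+1) = 6(Δ_i − Δ_(i-1)) read
  1·m_0 + 4·m_1 + 1·m_2 = 6(Δ_1 - Δ_0) = 90
Natural end conditions: m_0 = m_2 = 0.
Hence m_0 = 0, m_1 = 45/2, m_2 = 0.
On [-1, 0], with s_0(x) = a_0 + b_0·(x + 1) + c_0·(x + 1)² + d_0·(x + 1)³: c_0 = m_0/2 = 0, d_0 = (m_1 - m_0)/(6h_0) = 15/4, b_0 = Δ_0 - h_0(2m_0 + m_1)/6 = -51/4.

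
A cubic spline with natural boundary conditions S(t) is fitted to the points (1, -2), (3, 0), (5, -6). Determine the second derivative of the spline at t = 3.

-3

Let m_i = S''(x_i). Step sizes h_i = 2, 2; slopes of the chords Δ_i = (y_(i+1) - y_i)/h_i = 1, -3.
  2·m_0 + 8·m_1 + 2·m_2 = 6(Δ_1 - Δ_0) = -24
Natural end conditions: m_0 = m_2 = 0.
Hence m_0 = 0, m_1 = -3, m_2 = 0.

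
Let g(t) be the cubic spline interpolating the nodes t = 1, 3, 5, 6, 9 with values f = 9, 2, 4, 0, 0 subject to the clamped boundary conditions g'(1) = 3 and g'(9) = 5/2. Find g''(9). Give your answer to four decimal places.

0.5625

Write M_i for g''(x_i). With h_i = 2, 2, 1, 3 and divided differences Δ_i = -7/2, 1, -4, 0, the continuity of g' gives the tridiagonal system
  2·M_0 + 8·M_1 + 2·M_2 = 6(Δ_1 - Δ_0) = 27
  2·M_1 + 6·M_2 + 1·M_3 = 6(Δ_2 - Δ_1) = -30
  1·M_2 + 8·M_3 + 3·M_4 = 6(Δ_3 - Δ_2) = 24
Clamped end conditions give two more equations: 2h_0·M_0 + h_0·M_1 = 6(Δ_0 - g'(1)) = -39 and h_3·M_3 + 2h_3·M_4 = 6(g'(9) - Δ_3) = 15.
Forward elimination and back-substitution give M_0 = -229/16, M_1 = 73/8, M_2 = -139/16, M_3 = 31/8, M_4 = 9/16.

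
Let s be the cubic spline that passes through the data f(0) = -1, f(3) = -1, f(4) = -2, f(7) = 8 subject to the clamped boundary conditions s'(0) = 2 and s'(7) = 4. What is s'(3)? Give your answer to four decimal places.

-1.4364

Write M_i for s''(x_i). With h_i = 3, 1, 3 and divided differences Δ_i = 0, -1, 10/3, the continuity of s' gives the tridiagonal system
  3·M_0 + 8·M_1 + 1·M_2 = 6(Δ_1 - Δ_0) = -6
  1·M_1 + 8·M_2 + 3·M_3 = 6(Δ_2 - Δ_1) = 26
Clamped end conditions give two more equations: 2h_0·M_0 + h_0·M_1 = 6(Δ_0 - s'(0)) = -12 and h_2·M_2 + 2h_2·M_3 = 6(s'(7) - Δ_2) = 4.
Hence M_0 = -94/55, M_1 = -32/55, M_2 = 208/55, M_3 = -202/165.
On [3, 4], s'(x) = b_1 + 2c_1·(x - 3) + 3d_1·(x - 3)² with b_1 = Δ_1 - h_1(2M_1 + M_2)/6 = -79/55, c_1 = M_1/2 = -16/55, d_1 = (M_2 - M_1)/(6h_1) = 8/11. So s'(3) = -79/55.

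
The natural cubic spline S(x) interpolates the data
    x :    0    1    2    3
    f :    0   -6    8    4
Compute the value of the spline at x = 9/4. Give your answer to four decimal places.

Put σ_i = S'' at the i-th knot. Here h = (1, 1, 1) and Δ = (-6, 14, -4), so the interior equations h_(i-1)·σ_(i-1) + 2(h_(i-1)+h_i)·σ_i + h_i·σ_(i+1) = 6(Δ_i − Δ_(i-1)) read
  1·σ_0 + 4·σ_1 + 1·σ_2 = 6(Δ_1 - Δ_0) = 120
  1·σ_1 + 4·σ_2 + 1·σ_3 = 6(Δ_2 - Δ_1) = -108
Natural end conditions: σ_0 = σ_3 = 0.
Forward elimination and back-substitution give σ_0 = 0, σ_1 = 196/5, σ_2 = -184/5, σ_3 = 0.
On [2, 3], S(x) = 8 + 124/15·(x - 2) - 92/5·(x - 2)² + 92/15·(x - 2)³.
With (x - 2) = 1/4: S(9/4) = 721/80.

9.0125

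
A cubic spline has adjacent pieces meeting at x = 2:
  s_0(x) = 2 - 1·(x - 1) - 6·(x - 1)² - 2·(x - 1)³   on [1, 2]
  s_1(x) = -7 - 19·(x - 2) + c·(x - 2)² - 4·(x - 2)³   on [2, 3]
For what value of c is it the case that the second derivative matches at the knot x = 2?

s_0''(x) = -12 - 12·(x - 1), so s_0''(2) = -24. On the right, s_1''(2) = 2c, so c = -12.

-12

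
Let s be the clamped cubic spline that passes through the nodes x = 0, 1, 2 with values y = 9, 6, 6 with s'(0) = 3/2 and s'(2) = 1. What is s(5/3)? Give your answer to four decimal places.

5.6389

Let M_i = s''(x_i). Step sizes h_i = 1, 1; slopes of the chords Δ_i = (y_(i+1) - y_i)/h_i = -3, 0.
  1·M_0 + 4·M_1 + 1·M_2 = 6(Δ_1 - Δ_0) = 18
Clamped end conditions give two more equations: 2h_0·M_0 + h_0·M_1 = 6(Δ_0 - s'(0)) = -27 and h_1·M_1 + 2h_1·M_2 = 6(s'(2) - Δ_1) = 6.
Solving the tridiagonal system: M_0 = -73/4, M_1 = 19/2, M_2 = -7/4.
On [1, 2], s(x) = 6 - 23/8·(x - 1) + 19/4·(x - 1)² - 15/8·(x - 1)³.
With (x - 1) = 2/3: s(5/3) = 203/36.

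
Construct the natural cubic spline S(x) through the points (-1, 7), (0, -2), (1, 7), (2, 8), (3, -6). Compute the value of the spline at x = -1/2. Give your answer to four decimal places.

0.5781

Put σ_i = S'' at the i-th knot. Here h = (1, 1, 1, 1) and Δ = (-9, 9, 1, -14), so the interior equations h_(i-1)·σ_(i-1) + 2(h_(i-1)+h_i)·σ_i + h_i·σ_(i+1) = 6(Δ_i − Δ_(i-1)) read
  1·σ_0 + 4·σ_1 + 1·σ_2 = 6(Δ_1 - Δ_0) = 108
  1·σ_1 + 4·σ_2 + 1·σ_3 = 6(Δ_2 - Δ_1) = -48
  1·σ_2 + 4·σ_3 + 1·σ_4 = 6(Δ_3 - Δ_2) = -90
Natural end conditions: σ_0 = σ_4 = 0.
Hence σ_0 = 0, σ_1 = 123/4, σ_2 = -15, σ_3 = -75/4, σ_4 = 0.
On [-1, 0], S(x) = 7 - 113/8·(x + 1) + 0·(x + 1)² + 41/8·(x + 1)³.
With (x + 1) = 1/2: S(-1/2) = 37/64.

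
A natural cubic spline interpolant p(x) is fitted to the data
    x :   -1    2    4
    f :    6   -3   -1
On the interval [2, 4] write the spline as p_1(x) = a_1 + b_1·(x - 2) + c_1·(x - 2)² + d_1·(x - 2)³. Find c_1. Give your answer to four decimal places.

Let m_i = p''(x_i). Step sizes h_i = 3, 2; slopes of the chords Δ_i = (y_(i+1) - y_i)/h_i = -3, 1.
  3·m_0 + 10·m_1 + 2·m_2 = 6(Δ_1 - Δ_0) = 24
Natural end conditions: m_0 = m_2 = 0.
Solving: m_0 = 0, m_1 = 12/5, m_2 = 0.
On [2, 4], with p_1(x) = a_1 + b_1·(x - 2) + c_1·(x - 2)² + d_1·(x - 2)³: c_1 = m_1/2 = 6/5, d_1 = (m_2 - m_1)/(6h_1) = -1/5, b_1 = Δ_1 - h_1(2m_1 + m_2)/6 = -3/5.

1.2000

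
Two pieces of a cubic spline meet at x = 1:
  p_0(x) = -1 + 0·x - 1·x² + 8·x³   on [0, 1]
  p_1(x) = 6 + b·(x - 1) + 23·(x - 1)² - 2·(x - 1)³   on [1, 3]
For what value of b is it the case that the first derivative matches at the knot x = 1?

22

p_0'(x) = 0 - 2·x + 24·x², so p_0'(1) = 22. On the right, p_1'(1) = b, so b = 22.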